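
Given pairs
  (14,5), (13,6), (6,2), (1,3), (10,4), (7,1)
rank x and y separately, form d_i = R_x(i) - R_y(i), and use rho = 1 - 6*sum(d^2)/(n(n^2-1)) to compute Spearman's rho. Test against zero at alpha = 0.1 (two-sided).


Step 1: Rank x and y separately (midranks; no ties here).
rank(x): 14->6, 13->5, 6->2, 1->1, 10->4, 7->3
rank(y): 5->5, 6->6, 2->2, 3->3, 4->4, 1->1
Step 2: d_i = R_x(i) - R_y(i); compute d_i^2.
  (6-5)^2=1, (5-6)^2=1, (2-2)^2=0, (1-3)^2=4, (4-4)^2=0, (3-1)^2=4
sum(d^2) = 10.
Step 3: rho = 1 - 6*10 / (6*(6^2 - 1)) = 1 - 60/210 = 0.714286.
Step 4: Under H0, t = rho * sqrt((n-2)/(1-rho^2)) = 2.0412 ~ t(4).
Step 5: Two-sided p-value from the t-distribution with 4 df = 0.110787.
Step 6: alpha = 0.1. fail to reject H0.

rho = 0.7143, p = 0.110787, fail to reject H0 at alpha = 0.1.


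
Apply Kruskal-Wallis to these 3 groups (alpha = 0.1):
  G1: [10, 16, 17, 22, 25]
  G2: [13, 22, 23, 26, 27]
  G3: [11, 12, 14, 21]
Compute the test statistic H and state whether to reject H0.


Step 1: Combine all N = 14 observations and assign midranks.
sorted (value, group, rank): (10,G1,1), (11,G3,2), (12,G3,3), (13,G2,4), (14,G3,5), (16,G1,6), (17,G1,7), (21,G3,8), (22,G1,9.5), (22,G2,9.5), (23,G2,11), (25,G1,12), (26,G2,13), (27,G2,14)
Step 2: Sum ranks within each group.
R_1 = 35.5 (n_1 = 5)
R_2 = 51.5 (n_2 = 5)
R_3 = 18 (n_3 = 4)
Step 3: H = 12/(N(N+1)) * sum(R_i^2/n_i) - 3(N+1)
     = 12/(14*15) * (35.5^2/5 + 51.5^2/5 + 18^2/4) - 3*15
     = 0.057143 * 863.5 - 45
     = 4.342857.
Step 4: Ties present; correction factor C = 1 - 6/(14^3 - 14) = 0.997802. Corrected H = 4.342857 / 0.997802 = 4.352423.
Step 5: Under H0, H ~ chi^2(2); p-value = 0.113471.
Step 6: alpha = 0.1. fail to reject H0.

H = 4.3524, df = 2, p = 0.113471, fail to reject H0.


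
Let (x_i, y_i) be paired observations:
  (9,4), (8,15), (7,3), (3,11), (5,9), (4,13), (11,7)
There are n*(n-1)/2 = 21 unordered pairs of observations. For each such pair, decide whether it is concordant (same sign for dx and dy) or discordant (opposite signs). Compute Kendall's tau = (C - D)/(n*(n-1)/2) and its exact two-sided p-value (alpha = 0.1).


Step 1: Enumerate the 21 unordered pairs (i,j) with i<j and classify each by sign(x_j-x_i) * sign(y_j-y_i).
  (1,2):dx=-1,dy=+11->D; (1,3):dx=-2,dy=-1->C; (1,4):dx=-6,dy=+7->D; (1,5):dx=-4,dy=+5->D
  (1,6):dx=-5,dy=+9->D; (1,7):dx=+2,dy=+3->C; (2,3):dx=-1,dy=-12->C; (2,4):dx=-5,dy=-4->C
  (2,5):dx=-3,dy=-6->C; (2,6):dx=-4,dy=-2->C; (2,7):dx=+3,dy=-8->D; (3,4):dx=-4,dy=+8->D
  (3,5):dx=-2,dy=+6->D; (3,6):dx=-3,dy=+10->D; (3,7):dx=+4,dy=+4->C; (4,5):dx=+2,dy=-2->D
  (4,6):dx=+1,dy=+2->C; (4,7):dx=+8,dy=-4->D; (5,6):dx=-1,dy=+4->D; (5,7):dx=+6,dy=-2->D
  (6,7):dx=+7,dy=-6->D
Step 2: C = 8, D = 13, total pairs = 21.
Step 3: tau = (C - D)/(n(n-1)/2) = (8 - 13)/21 = -0.238095.
Step 4: Exact two-sided p-value (enumerate n! = 5040 permutations of y under H0): p = 0.561905.
Step 5: alpha = 0.1. fail to reject H0.

tau_b = -0.2381 (C=8, D=13), p = 0.561905, fail to reject H0.


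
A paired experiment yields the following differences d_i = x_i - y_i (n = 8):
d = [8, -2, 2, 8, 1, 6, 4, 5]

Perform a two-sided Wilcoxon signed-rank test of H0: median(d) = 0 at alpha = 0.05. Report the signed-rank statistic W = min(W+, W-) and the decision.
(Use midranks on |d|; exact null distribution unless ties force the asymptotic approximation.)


Step 1: Drop any zero differences (none here) and take |d_i|.
|d| = [8, 2, 2, 8, 1, 6, 4, 5]
Step 2: Midrank |d_i| (ties get averaged ranks).
ranks: |8|->7.5, |2|->2.5, |2|->2.5, |8|->7.5, |1|->1, |6|->6, |4|->4, |5|->5
Step 3: Attach original signs; sum ranks with positive sign and with negative sign.
W+ = 7.5 + 2.5 + 7.5 + 1 + 6 + 4 + 5 = 33.5
W- = 2.5 = 2.5
(Check: W+ + W- = 36 should equal n(n+1)/2 = 36.)
Step 4: Test statistic W = min(W+, W-) = 2.5.
Step 5: Ties in |d|, so use the tie-corrected normal approximation.
        E[W] = n(n+1)/4 = 8*9/4 = 18.
        Tie groups: |d|=2 (t=2), |d|=8 (t=2); sum(t^3 - t) = 12.
        Var[W] = n(n+1)(2n+1)/24 - sum(t^3-t)/48 = 1224/24 - 12/48 = 50.75.
        z = (W - E[W]) / sqrt(Var[W]) = (2.5 - 18) / 7.1239 = -2.1758.
        Two-sided p = 2*Phi(z) = 0.029572.
Step 6: alpha = 0.05. reject H0.

W+ = 33.5, W- = 2.5, W = min = 2.5, p = 0.029572, reject H0.


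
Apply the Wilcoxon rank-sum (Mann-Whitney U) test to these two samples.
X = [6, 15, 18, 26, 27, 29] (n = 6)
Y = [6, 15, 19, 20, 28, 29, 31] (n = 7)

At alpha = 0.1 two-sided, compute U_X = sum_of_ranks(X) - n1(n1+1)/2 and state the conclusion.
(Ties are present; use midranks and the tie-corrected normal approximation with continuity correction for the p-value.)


Step 1: Combine and sort all 13 observations; assign midranks.
sorted (value, group): (6,X), (6,Y), (15,X), (15,Y), (18,X), (19,Y), (20,Y), (26,X), (27,X), (28,Y), (29,X), (29,Y), (31,Y)
ranks: 6->1.5, 6->1.5, 15->3.5, 15->3.5, 18->5, 19->6, 20->7, 26->8, 27->9, 28->10, 29->11.5, 29->11.5, 31->13
Step 2: Rank sum for X: R1 = 1.5 + 3.5 + 5 + 8 + 9 + 11.5 = 38.5.
Step 3: U_X = R1 - n1(n1+1)/2 = 38.5 - 6*7/2 = 38.5 - 21 = 17.5.
       U_Y = n1*n2 - U_X = 42 - 17.5 = 24.5.
Step 4: Ties are present, so use the tie-corrected normal approximation (with continuity correction) for the p-value.
Step 5: p-value = 0.666942; compare to alpha = 0.1. fail to reject H0.

U_X = 17.5, p = 0.666942, fail to reject H0 at alpha = 0.1.


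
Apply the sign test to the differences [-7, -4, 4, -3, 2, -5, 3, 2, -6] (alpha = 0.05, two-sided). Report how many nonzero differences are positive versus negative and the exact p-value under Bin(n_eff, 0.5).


Step 1: Discard zero differences. Original n = 9; n_eff = number of nonzero differences = 9.
Nonzero differences (with sign): -7, -4, +4, -3, +2, -5, +3, +2, -6
Step 2: Count signs: positive = 4, negative = 5.
Step 3: Under H0: P(positive) = 0.5, so the number of positives S ~ Bin(9, 0.5).
Step 4: Two-sided exact p-value = sum of Bin(9,0.5) probabilities at or below the observed probability = 1.000000.
Step 5: alpha = 0.05. fail to reject H0.

n_eff = 9, pos = 4, neg = 5, p = 1.000000, fail to reject H0.


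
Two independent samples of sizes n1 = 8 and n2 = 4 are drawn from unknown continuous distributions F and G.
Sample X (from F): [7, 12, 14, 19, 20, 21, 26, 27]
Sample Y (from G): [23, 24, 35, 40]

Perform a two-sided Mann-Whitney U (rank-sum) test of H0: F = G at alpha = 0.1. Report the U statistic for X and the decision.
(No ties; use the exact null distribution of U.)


Step 1: Combine and sort all 12 observations; assign midranks.
sorted (value, group): (7,X), (12,X), (14,X), (19,X), (20,X), (21,X), (23,Y), (24,Y), (26,X), (27,X), (35,Y), (40,Y)
ranks: 7->1, 12->2, 14->3, 19->4, 20->5, 21->6, 23->7, 24->8, 26->9, 27->10, 35->11, 40->12
Step 2: Rank sum for X: R1 = 1 + 2 + 3 + 4 + 5 + 6 + 9 + 10 = 40.
Step 3: U_X = R1 - n1(n1+1)/2 = 40 - 8*9/2 = 40 - 36 = 4.
       U_Y = n1*n2 - U_X = 32 - 4 = 28.
Step 4: No ties, so the exact null distribution of U (based on enumerating the C(12,8) = 495 equally likely rank assignments) gives the two-sided p-value.
Step 5: p-value = 0.048485; compare to alpha = 0.1. reject H0.

U_X = 4, p = 0.048485, reject H0 at alpha = 0.1.


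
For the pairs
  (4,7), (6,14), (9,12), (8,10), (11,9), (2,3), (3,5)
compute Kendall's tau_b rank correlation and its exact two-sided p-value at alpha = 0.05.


Step 1: Enumerate the 21 unordered pairs (i,j) with i<j and classify each by sign(x_j-x_i) * sign(y_j-y_i).
  (1,2):dx=+2,dy=+7->C; (1,3):dx=+5,dy=+5->C; (1,4):dx=+4,dy=+3->C; (1,5):dx=+7,dy=+2->C
  (1,6):dx=-2,dy=-4->C; (1,7):dx=-1,dy=-2->C; (2,3):dx=+3,dy=-2->D; (2,4):dx=+2,dy=-4->D
  (2,5):dx=+5,dy=-5->D; (2,6):dx=-4,dy=-11->C; (2,7):dx=-3,dy=-9->C; (3,4):dx=-1,dy=-2->C
  (3,5):dx=+2,dy=-3->D; (3,6):dx=-7,dy=-9->C; (3,7):dx=-6,dy=-7->C; (4,5):dx=+3,dy=-1->D
  (4,6):dx=-6,dy=-7->C; (4,7):dx=-5,dy=-5->C; (5,6):dx=-9,dy=-6->C; (5,7):dx=-8,dy=-4->C
  (6,7):dx=+1,dy=+2->C
Step 2: C = 16, D = 5, total pairs = 21.
Step 3: tau = (C - D)/(n(n-1)/2) = (16 - 5)/21 = 0.523810.
Step 4: Exact two-sided p-value (enumerate n! = 5040 permutations of y under H0): p = 0.136111.
Step 5: alpha = 0.05. fail to reject H0.

tau_b = 0.5238 (C=16, D=5), p = 0.136111, fail to reject H0.


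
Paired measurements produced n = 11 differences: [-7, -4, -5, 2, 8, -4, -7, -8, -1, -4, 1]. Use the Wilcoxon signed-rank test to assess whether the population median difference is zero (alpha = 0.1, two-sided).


Step 1: Drop any zero differences (none here) and take |d_i|.
|d| = [7, 4, 5, 2, 8, 4, 7, 8, 1, 4, 1]
Step 2: Midrank |d_i| (ties get averaged ranks).
ranks: |7|->8.5, |4|->5, |5|->7, |2|->3, |8|->10.5, |4|->5, |7|->8.5, |8|->10.5, |1|->1.5, |4|->5, |1|->1.5
Step 3: Attach original signs; sum ranks with positive sign and with negative sign.
W+ = 3 + 10.5 + 1.5 = 15
W- = 8.5 + 5 + 7 + 5 + 8.5 + 10.5 + 1.5 + 5 = 51
(Check: W+ + W- = 66 should equal n(n+1)/2 = 66.)
Step 4: Test statistic W = min(W+, W-) = 15.
Step 5: Ties in |d|, so use the tie-corrected normal approximation.
        E[W] = n(n+1)/4 = 11*12/4 = 33.
        Tie groups: |d|=1 (t=2), |d|=4 (t=3), |d|=7 (t=2), |d|=8 (t=2); sum(t^3 - t) = 42.
        Var[W] = n(n+1)(2n+1)/24 - sum(t^3-t)/48 = 3036/24 - 42/48 = 125.625.
        z = (W - E[W]) / sqrt(Var[W]) = (15 - 33) / 11.2083 = -1.6060.
        Two-sided p = 2*Phi(z) = 0.108283.
Step 6: alpha = 0.1. fail to reject H0.

W+ = 15, W- = 51, W = min = 15, p = 0.108283, fail to reject H0.


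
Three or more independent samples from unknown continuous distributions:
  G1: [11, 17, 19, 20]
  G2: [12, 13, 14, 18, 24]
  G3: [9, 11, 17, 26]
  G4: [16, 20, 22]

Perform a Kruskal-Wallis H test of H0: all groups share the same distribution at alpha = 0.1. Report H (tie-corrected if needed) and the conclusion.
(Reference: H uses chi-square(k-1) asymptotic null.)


Step 1: Combine all N = 16 observations and assign midranks.
sorted (value, group, rank): (9,G3,1), (11,G1,2.5), (11,G3,2.5), (12,G2,4), (13,G2,5), (14,G2,6), (16,G4,7), (17,G1,8.5), (17,G3,8.5), (18,G2,10), (19,G1,11), (20,G1,12.5), (20,G4,12.5), (22,G4,14), (24,G2,15), (26,G3,16)
Step 2: Sum ranks within each group.
R_1 = 34.5 (n_1 = 4)
R_2 = 40 (n_2 = 5)
R_3 = 28 (n_3 = 4)
R_4 = 33.5 (n_4 = 3)
Step 3: H = 12/(N(N+1)) * sum(R_i^2/n_i) - 3(N+1)
     = 12/(16*17) * (34.5^2/4 + 40^2/5 + 28^2/4 + 33.5^2/3) - 3*17
     = 0.044118 * 1187.65 - 51
     = 1.396140.
Step 4: Ties present; correction factor C = 1 - 18/(16^3 - 16) = 0.995588. Corrected H = 1.396140 / 0.995588 = 1.402326.
Step 5: Under H0, H ~ chi^2(3); p-value = 0.704989.
Step 6: alpha = 0.1. fail to reject H0.

H = 1.4023, df = 3, p = 0.704989, fail to reject H0.


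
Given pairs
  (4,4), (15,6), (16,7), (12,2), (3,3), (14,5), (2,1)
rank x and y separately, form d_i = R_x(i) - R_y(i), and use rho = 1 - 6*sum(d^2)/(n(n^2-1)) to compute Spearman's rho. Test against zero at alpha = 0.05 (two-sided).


Step 1: Rank x and y separately (midranks; no ties here).
rank(x): 4->3, 15->6, 16->7, 12->4, 3->2, 14->5, 2->1
rank(y): 4->4, 6->6, 7->7, 2->2, 3->3, 5->5, 1->1
Step 2: d_i = R_x(i) - R_y(i); compute d_i^2.
  (3-4)^2=1, (6-6)^2=0, (7-7)^2=0, (4-2)^2=4, (2-3)^2=1, (5-5)^2=0, (1-1)^2=0
sum(d^2) = 6.
Step 3: rho = 1 - 6*6 / (7*(7^2 - 1)) = 1 - 36/336 = 0.892857.
Step 4: Under H0, t = rho * sqrt((n-2)/(1-rho^2)) = 4.4333 ~ t(5).
Step 5: Two-sided p-value from the t-distribution with 5 df = 0.006807.
Step 6: alpha = 0.05. reject H0.

rho = 0.8929, p = 0.006807, reject H0 at alpha = 0.05.


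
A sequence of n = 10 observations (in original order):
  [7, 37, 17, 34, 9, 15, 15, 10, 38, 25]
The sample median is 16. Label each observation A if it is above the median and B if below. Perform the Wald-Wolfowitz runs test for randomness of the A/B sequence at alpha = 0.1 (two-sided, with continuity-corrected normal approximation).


Step 1: Compute median = 16; label A = above, B = below.
Labels in order: BAAABBBBAA  (n_A = 5, n_B = 5)
Step 2: Count runs R = 4.
Step 3: Under H0 (random ordering), E[R] = 2*n_A*n_B/(n_A+n_B) + 1 = 2*5*5/10 + 1 = 6.0000.
        Var[R] = 2*n_A*n_B*(2*n_A*n_B - n_A - n_B) / ((n_A+n_B)^2 * (n_A+n_B-1)) = 2000/900 = 2.2222.
        SD[R] = 1.4907.
Step 4: Continuity-corrected z = (R + 0.5 - E[R]) / SD[R] = (4 + 0.5 - 6.0000) / 1.4907 = -1.0062.
Step 5: Two-sided p-value via normal approximation = 2*(1 - Phi(|z|)) = 0.314305.
Step 6: alpha = 0.1. fail to reject H0.

R = 4, z = -1.0062, p = 0.314305, fail to reject H0.


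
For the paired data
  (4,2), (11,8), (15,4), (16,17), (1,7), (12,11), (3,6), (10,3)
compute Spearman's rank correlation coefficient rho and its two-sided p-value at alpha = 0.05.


Step 1: Rank x and y separately (midranks; no ties here).
rank(x): 4->3, 11->5, 15->7, 16->8, 1->1, 12->6, 3->2, 10->4
rank(y): 2->1, 8->6, 4->3, 17->8, 7->5, 11->7, 6->4, 3->2
Step 2: d_i = R_x(i) - R_y(i); compute d_i^2.
  (3-1)^2=4, (5-6)^2=1, (7-3)^2=16, (8-8)^2=0, (1-5)^2=16, (6-7)^2=1, (2-4)^2=4, (4-2)^2=4
sum(d^2) = 46.
Step 3: rho = 1 - 6*46 / (8*(8^2 - 1)) = 1 - 276/504 = 0.452381.
Step 4: Under H0, t = rho * sqrt((n-2)/(1-rho^2)) = 1.2425 ~ t(6).
Step 5: Two-sided p-value from the t-distribution with 6 df = 0.260405.
Step 6: alpha = 0.05. fail to reject H0.

rho = 0.4524, p = 0.260405, fail to reject H0 at alpha = 0.05.


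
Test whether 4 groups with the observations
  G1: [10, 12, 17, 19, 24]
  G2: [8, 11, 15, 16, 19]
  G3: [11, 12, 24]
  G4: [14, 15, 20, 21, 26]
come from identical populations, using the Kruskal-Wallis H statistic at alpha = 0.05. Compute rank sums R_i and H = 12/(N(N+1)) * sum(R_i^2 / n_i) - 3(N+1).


Step 1: Combine all N = 18 observations and assign midranks.
sorted (value, group, rank): (8,G2,1), (10,G1,2), (11,G2,3.5), (11,G3,3.5), (12,G1,5.5), (12,G3,5.5), (14,G4,7), (15,G2,8.5), (15,G4,8.5), (16,G2,10), (17,G1,11), (19,G1,12.5), (19,G2,12.5), (20,G4,14), (21,G4,15), (24,G1,16.5), (24,G3,16.5), (26,G4,18)
Step 2: Sum ranks within each group.
R_1 = 47.5 (n_1 = 5)
R_2 = 35.5 (n_2 = 5)
R_3 = 25.5 (n_3 = 3)
R_4 = 62.5 (n_4 = 5)
Step 3: H = 12/(N(N+1)) * sum(R_i^2/n_i) - 3(N+1)
     = 12/(18*19) * (47.5^2/5 + 35.5^2/5 + 25.5^2/3 + 62.5^2/5) - 3*19
     = 0.035088 * 1701.3 - 57
     = 2.694737.
Step 4: Ties present; correction factor C = 1 - 30/(18^3 - 18) = 0.994840. Corrected H = 2.694737 / 0.994840 = 2.708714.
Step 5: Under H0, H ~ chi^2(3); p-value = 0.438749.
Step 6: alpha = 0.05. fail to reject H0.

H = 2.7087, df = 3, p = 0.438749, fail to reject H0.


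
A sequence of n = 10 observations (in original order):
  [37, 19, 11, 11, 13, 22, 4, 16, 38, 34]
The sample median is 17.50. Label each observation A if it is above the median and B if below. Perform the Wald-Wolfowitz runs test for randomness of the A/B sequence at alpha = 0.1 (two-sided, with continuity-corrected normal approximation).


Step 1: Compute median = 17.50; label A = above, B = below.
Labels in order: AABBBABBAA  (n_A = 5, n_B = 5)
Step 2: Count runs R = 5.
Step 3: Under H0 (random ordering), E[R] = 2*n_A*n_B/(n_A+n_B) + 1 = 2*5*5/10 + 1 = 6.0000.
        Var[R] = 2*n_A*n_B*(2*n_A*n_B - n_A - n_B) / ((n_A+n_B)^2 * (n_A+n_B-1)) = 2000/900 = 2.2222.
        SD[R] = 1.4907.
Step 4: Continuity-corrected z = (R + 0.5 - E[R]) / SD[R] = (5 + 0.5 - 6.0000) / 1.4907 = -0.3354.
Step 5: Two-sided p-value via normal approximation = 2*(1 - Phi(|z|)) = 0.737316.
Step 6: alpha = 0.1. fail to reject H0.

R = 5, z = -0.3354, p = 0.737316, fail to reject H0.


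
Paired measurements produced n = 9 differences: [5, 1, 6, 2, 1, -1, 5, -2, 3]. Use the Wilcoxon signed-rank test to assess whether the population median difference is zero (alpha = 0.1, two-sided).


Step 1: Drop any zero differences (none here) and take |d_i|.
|d| = [5, 1, 6, 2, 1, 1, 5, 2, 3]
Step 2: Midrank |d_i| (ties get averaged ranks).
ranks: |5|->7.5, |1|->2, |6|->9, |2|->4.5, |1|->2, |1|->2, |5|->7.5, |2|->4.5, |3|->6
Step 3: Attach original signs; sum ranks with positive sign and with negative sign.
W+ = 7.5 + 2 + 9 + 4.5 + 2 + 7.5 + 6 = 38.5
W- = 2 + 4.5 = 6.5
(Check: W+ + W- = 45 should equal n(n+1)/2 = 45.)
Step 4: Test statistic W = min(W+, W-) = 6.5.
Step 5: Ties in |d|, so use the tie-corrected normal approximation.
        E[W] = n(n+1)/4 = 9*10/4 = 22.5.
        Tie groups: |d|=1 (t=3), |d|=2 (t=2), |d|=5 (t=2); sum(t^3 - t) = 36.
        Var[W] = n(n+1)(2n+1)/24 - sum(t^3-t)/48 = 1710/24 - 36/48 = 70.5.
        z = (W - E[W]) / sqrt(Var[W]) = (6.5 - 22.5) / 8.3964 = -1.9056.
        Two-sided p = 2*Phi(z) = 0.056706.
Step 6: alpha = 0.1. reject H0.

W+ = 38.5, W- = 6.5, W = min = 6.5, p = 0.056706, reject H0.


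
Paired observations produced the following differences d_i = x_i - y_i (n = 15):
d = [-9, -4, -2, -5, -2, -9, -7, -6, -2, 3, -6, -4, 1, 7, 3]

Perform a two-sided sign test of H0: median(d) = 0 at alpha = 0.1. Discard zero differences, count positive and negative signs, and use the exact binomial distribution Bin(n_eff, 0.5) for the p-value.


Step 1: Discard zero differences. Original n = 15; n_eff = number of nonzero differences = 15.
Nonzero differences (with sign): -9, -4, -2, -5, -2, -9, -7, -6, -2, +3, -6, -4, +1, +7, +3
Step 2: Count signs: positive = 4, negative = 11.
Step 3: Under H0: P(positive) = 0.5, so the number of positives S ~ Bin(15, 0.5).
Step 4: Two-sided exact p-value = sum of Bin(15,0.5) probabilities at or below the observed probability = 0.118469.
Step 5: alpha = 0.1. fail to reject H0.

n_eff = 15, pos = 4, neg = 11, p = 0.118469, fail to reject H0.


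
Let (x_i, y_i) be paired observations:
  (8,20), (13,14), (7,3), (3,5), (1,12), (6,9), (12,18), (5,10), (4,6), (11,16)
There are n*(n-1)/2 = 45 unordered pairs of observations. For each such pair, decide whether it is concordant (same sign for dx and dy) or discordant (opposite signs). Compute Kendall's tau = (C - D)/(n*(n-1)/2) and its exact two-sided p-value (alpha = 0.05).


Step 1: Enumerate the 45 unordered pairs (i,j) with i<j and classify each by sign(x_j-x_i) * sign(y_j-y_i).
  (1,2):dx=+5,dy=-6->D; (1,3):dx=-1,dy=-17->C; (1,4):dx=-5,dy=-15->C; (1,5):dx=-7,dy=-8->C
  (1,6):dx=-2,dy=-11->C; (1,7):dx=+4,dy=-2->D; (1,8):dx=-3,dy=-10->C; (1,9):dx=-4,dy=-14->C
  (1,10):dx=+3,dy=-4->D; (2,3):dx=-6,dy=-11->C; (2,4):dx=-10,dy=-9->C; (2,5):dx=-12,dy=-2->C
  (2,6):dx=-7,dy=-5->C; (2,7):dx=-1,dy=+4->D; (2,8):dx=-8,dy=-4->C; (2,9):dx=-9,dy=-8->C
  (2,10):dx=-2,dy=+2->D; (3,4):dx=-4,dy=+2->D; (3,5):dx=-6,dy=+9->D; (3,6):dx=-1,dy=+6->D
  (3,7):dx=+5,dy=+15->C; (3,8):dx=-2,dy=+7->D; (3,9):dx=-3,dy=+3->D; (3,10):dx=+4,dy=+13->C
  (4,5):dx=-2,dy=+7->D; (4,6):dx=+3,dy=+4->C; (4,7):dx=+9,dy=+13->C; (4,8):dx=+2,dy=+5->C
  (4,9):dx=+1,dy=+1->C; (4,10):dx=+8,dy=+11->C; (5,6):dx=+5,dy=-3->D; (5,7):dx=+11,dy=+6->C
  (5,8):dx=+4,dy=-2->D; (5,9):dx=+3,dy=-6->D; (5,10):dx=+10,dy=+4->C; (6,7):dx=+6,dy=+9->C
  (6,8):dx=-1,dy=+1->D; (6,9):dx=-2,dy=-3->C; (6,10):dx=+5,dy=+7->C; (7,8):dx=-7,dy=-8->C
  (7,9):dx=-8,dy=-12->C; (7,10):dx=-1,dy=-2->C; (8,9):dx=-1,dy=-4->C; (8,10):dx=+6,dy=+6->C
  (9,10):dx=+7,dy=+10->C
Step 2: C = 30, D = 15, total pairs = 45.
Step 3: tau = (C - D)/(n(n-1)/2) = (30 - 15)/45 = 0.333333.
Step 4: Exact two-sided p-value (enumerate n! = 3628800 permutations of y under H0): p = 0.216373.
Step 5: alpha = 0.05. fail to reject H0.

tau_b = 0.3333 (C=30, D=15), p = 0.216373, fail to reject H0.


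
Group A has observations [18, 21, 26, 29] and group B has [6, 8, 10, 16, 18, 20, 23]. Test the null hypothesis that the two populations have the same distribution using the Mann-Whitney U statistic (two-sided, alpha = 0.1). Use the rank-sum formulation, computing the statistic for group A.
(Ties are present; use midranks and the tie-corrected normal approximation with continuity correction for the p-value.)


Step 1: Combine and sort all 11 observations; assign midranks.
sorted (value, group): (6,Y), (8,Y), (10,Y), (16,Y), (18,X), (18,Y), (20,Y), (21,X), (23,Y), (26,X), (29,X)
ranks: 6->1, 8->2, 10->3, 16->4, 18->5.5, 18->5.5, 20->7, 21->8, 23->9, 26->10, 29->11
Step 2: Rank sum for X: R1 = 5.5 + 8 + 10 + 11 = 34.5.
Step 3: U_X = R1 - n1(n1+1)/2 = 34.5 - 4*5/2 = 34.5 - 10 = 24.5.
       U_Y = n1*n2 - U_X = 28 - 24.5 = 3.5.
Step 4: Ties are present, so use the tie-corrected normal approximation (with continuity correction) for the p-value.
Step 5: p-value = 0.058207; compare to alpha = 0.1. reject H0.

U_X = 24.5, p = 0.058207, reject H0 at alpha = 0.1.


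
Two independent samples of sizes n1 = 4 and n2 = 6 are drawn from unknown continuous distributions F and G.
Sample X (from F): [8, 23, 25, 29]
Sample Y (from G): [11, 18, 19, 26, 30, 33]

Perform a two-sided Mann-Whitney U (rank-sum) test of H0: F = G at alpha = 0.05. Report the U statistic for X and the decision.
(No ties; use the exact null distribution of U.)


Step 1: Combine and sort all 10 observations; assign midranks.
sorted (value, group): (8,X), (11,Y), (18,Y), (19,Y), (23,X), (25,X), (26,Y), (29,X), (30,Y), (33,Y)
ranks: 8->1, 11->2, 18->3, 19->4, 23->5, 25->6, 26->7, 29->8, 30->9, 33->10
Step 2: Rank sum for X: R1 = 1 + 5 + 6 + 8 = 20.
Step 3: U_X = R1 - n1(n1+1)/2 = 20 - 4*5/2 = 20 - 10 = 10.
       U_Y = n1*n2 - U_X = 24 - 10 = 14.
Step 4: No ties, so the exact null distribution of U (based on enumerating the C(10,4) = 210 equally likely rank assignments) gives the two-sided p-value.
Step 5: p-value = 0.761905; compare to alpha = 0.05. fail to reject H0.

U_X = 10, p = 0.761905, fail to reject H0 at alpha = 0.05.


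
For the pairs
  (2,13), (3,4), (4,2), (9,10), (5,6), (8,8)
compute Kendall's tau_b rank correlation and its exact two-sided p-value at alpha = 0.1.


Step 1: Enumerate the 15 unordered pairs (i,j) with i<j and classify each by sign(x_j-x_i) * sign(y_j-y_i).
  (1,2):dx=+1,dy=-9->D; (1,3):dx=+2,dy=-11->D; (1,4):dx=+7,dy=-3->D; (1,5):dx=+3,dy=-7->D
  (1,6):dx=+6,dy=-5->D; (2,3):dx=+1,dy=-2->D; (2,4):dx=+6,dy=+6->C; (2,5):dx=+2,dy=+2->C
  (2,6):dx=+5,dy=+4->C; (3,4):dx=+5,dy=+8->C; (3,5):dx=+1,dy=+4->C; (3,6):dx=+4,dy=+6->C
  (4,5):dx=-4,dy=-4->C; (4,6):dx=-1,dy=-2->C; (5,6):dx=+3,dy=+2->C
Step 2: C = 9, D = 6, total pairs = 15.
Step 3: tau = (C - D)/(n(n-1)/2) = (9 - 6)/15 = 0.200000.
Step 4: Exact two-sided p-value (enumerate n! = 720 permutations of y under H0): p = 0.719444.
Step 5: alpha = 0.1. fail to reject H0.

tau_b = 0.2000 (C=9, D=6), p = 0.719444, fail to reject H0.


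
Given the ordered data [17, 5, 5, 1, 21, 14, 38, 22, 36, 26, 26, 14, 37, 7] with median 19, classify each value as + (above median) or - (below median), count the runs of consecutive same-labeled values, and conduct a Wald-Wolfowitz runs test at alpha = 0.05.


Step 1: Compute median = 19; label A = above, B = below.
Labels in order: BBBBABAAAAABAB  (n_A = 7, n_B = 7)
Step 2: Count runs R = 7.
Step 3: Under H0 (random ordering), E[R] = 2*n_A*n_B/(n_A+n_B) + 1 = 2*7*7/14 + 1 = 8.0000.
        Var[R] = 2*n_A*n_B*(2*n_A*n_B - n_A - n_B) / ((n_A+n_B)^2 * (n_A+n_B-1)) = 8232/2548 = 3.2308.
        SD[R] = 1.7974.
Step 4: Continuity-corrected z = (R + 0.5 - E[R]) / SD[R] = (7 + 0.5 - 8.0000) / 1.7974 = -0.2782.
Step 5: Two-sided p-value via normal approximation = 2*(1 - Phi(|z|)) = 0.780879.
Step 6: alpha = 0.05. fail to reject H0.

R = 7, z = -0.2782, p = 0.780879, fail to reject H0.


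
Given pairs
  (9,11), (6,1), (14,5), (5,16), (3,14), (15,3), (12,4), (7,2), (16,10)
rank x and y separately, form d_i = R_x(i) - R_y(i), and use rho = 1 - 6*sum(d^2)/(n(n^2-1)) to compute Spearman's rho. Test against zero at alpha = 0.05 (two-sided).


Step 1: Rank x and y separately (midranks; no ties here).
rank(x): 9->5, 6->3, 14->7, 5->2, 3->1, 15->8, 12->6, 7->4, 16->9
rank(y): 11->7, 1->1, 5->5, 16->9, 14->8, 3->3, 4->4, 2->2, 10->6
Step 2: d_i = R_x(i) - R_y(i); compute d_i^2.
  (5-7)^2=4, (3-1)^2=4, (7-5)^2=4, (2-9)^2=49, (1-8)^2=49, (8-3)^2=25, (6-4)^2=4, (4-2)^2=4, (9-6)^2=9
sum(d^2) = 152.
Step 3: rho = 1 - 6*152 / (9*(9^2 - 1)) = 1 - 912/720 = -0.266667.
Step 4: Under H0, t = rho * sqrt((n-2)/(1-rho^2)) = -0.7320 ~ t(7).
Step 5: Two-sided p-value from the t-distribution with 7 df = 0.487922.
Step 6: alpha = 0.05. fail to reject H0.

rho = -0.2667, p = 0.487922, fail to reject H0 at alpha = 0.05.


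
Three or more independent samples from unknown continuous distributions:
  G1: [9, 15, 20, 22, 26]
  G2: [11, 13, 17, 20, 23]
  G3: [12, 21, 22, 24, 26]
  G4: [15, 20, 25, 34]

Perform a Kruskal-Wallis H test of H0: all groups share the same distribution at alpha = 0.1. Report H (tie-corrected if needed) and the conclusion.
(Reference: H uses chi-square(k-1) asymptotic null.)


Step 1: Combine all N = 19 observations and assign midranks.
sorted (value, group, rank): (9,G1,1), (11,G2,2), (12,G3,3), (13,G2,4), (15,G1,5.5), (15,G4,5.5), (17,G2,7), (20,G1,9), (20,G2,9), (20,G4,9), (21,G3,11), (22,G1,12.5), (22,G3,12.5), (23,G2,14), (24,G3,15), (25,G4,16), (26,G1,17.5), (26,G3,17.5), (34,G4,19)
Step 2: Sum ranks within each group.
R_1 = 45.5 (n_1 = 5)
R_2 = 36 (n_2 = 5)
R_3 = 59 (n_3 = 5)
R_4 = 49.5 (n_4 = 4)
Step 3: H = 12/(N(N+1)) * sum(R_i^2/n_i) - 3(N+1)
     = 12/(19*20) * (45.5^2/5 + 36^2/5 + 59^2/5 + 49.5^2/4) - 3*20
     = 0.031579 * 1982.01 - 60
     = 2.589868.
Step 4: Ties present; correction factor C = 1 - 42/(19^3 - 19) = 0.993860. Corrected H = 2.589868 / 0.993860 = 2.605869.
Step 5: Under H0, H ~ chi^2(3); p-value = 0.456461.
Step 6: alpha = 0.1. fail to reject H0.

H = 2.6059, df = 3, p = 0.456461, fail to reject H0.


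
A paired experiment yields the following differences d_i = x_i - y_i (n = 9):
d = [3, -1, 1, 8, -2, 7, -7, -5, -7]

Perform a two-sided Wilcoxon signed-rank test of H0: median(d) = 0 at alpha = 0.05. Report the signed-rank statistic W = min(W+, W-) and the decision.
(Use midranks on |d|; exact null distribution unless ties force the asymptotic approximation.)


Step 1: Drop any zero differences (none here) and take |d_i|.
|d| = [3, 1, 1, 8, 2, 7, 7, 5, 7]
Step 2: Midrank |d_i| (ties get averaged ranks).
ranks: |3|->4, |1|->1.5, |1|->1.5, |8|->9, |2|->3, |7|->7, |7|->7, |5|->5, |7|->7
Step 3: Attach original signs; sum ranks with positive sign and with negative sign.
W+ = 4 + 1.5 + 9 + 7 = 21.5
W- = 1.5 + 3 + 7 + 5 + 7 = 23.5
(Check: W+ + W- = 45 should equal n(n+1)/2 = 45.)
Step 4: Test statistic W = min(W+, W-) = 21.5.
Step 5: Ties in |d|, so use the tie-corrected normal approximation.
        E[W] = n(n+1)/4 = 9*10/4 = 22.5.
        Tie groups: |d|=1 (t=2), |d|=7 (t=3); sum(t^3 - t) = 30.
        Var[W] = n(n+1)(2n+1)/24 - sum(t^3-t)/48 = 1710/24 - 30/48 = 70.625.
        z = (W - E[W]) / sqrt(Var[W]) = (21.5 - 22.5) / 8.4039 = -0.1190.
        Two-sided p = 2*Phi(z) = 0.905281.
Step 6: alpha = 0.05. fail to reject H0.

W+ = 21.5, W- = 23.5, W = min = 21.5, p = 0.905281, fail to reject H0.


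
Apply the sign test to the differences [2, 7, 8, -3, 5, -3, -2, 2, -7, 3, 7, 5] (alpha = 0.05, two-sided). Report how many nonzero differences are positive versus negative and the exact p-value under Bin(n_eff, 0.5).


Step 1: Discard zero differences. Original n = 12; n_eff = number of nonzero differences = 12.
Nonzero differences (with sign): +2, +7, +8, -3, +5, -3, -2, +2, -7, +3, +7, +5
Step 2: Count signs: positive = 8, negative = 4.
Step 3: Under H0: P(positive) = 0.5, so the number of positives S ~ Bin(12, 0.5).
Step 4: Two-sided exact p-value = sum of Bin(12,0.5) probabilities at or below the observed probability = 0.387695.
Step 5: alpha = 0.05. fail to reject H0.

n_eff = 12, pos = 8, neg = 4, p = 0.387695, fail to reject H0.


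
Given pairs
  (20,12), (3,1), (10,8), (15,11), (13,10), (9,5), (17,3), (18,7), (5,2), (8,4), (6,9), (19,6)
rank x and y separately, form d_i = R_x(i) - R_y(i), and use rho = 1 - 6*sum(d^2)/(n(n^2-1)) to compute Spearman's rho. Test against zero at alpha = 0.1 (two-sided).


Step 1: Rank x and y separately (midranks; no ties here).
rank(x): 20->12, 3->1, 10->6, 15->8, 13->7, 9->5, 17->9, 18->10, 5->2, 8->4, 6->3, 19->11
rank(y): 12->12, 1->1, 8->8, 11->11, 10->10, 5->5, 3->3, 7->7, 2->2, 4->4, 9->9, 6->6
Step 2: d_i = R_x(i) - R_y(i); compute d_i^2.
  (12-12)^2=0, (1-1)^2=0, (6-8)^2=4, (8-11)^2=9, (7-10)^2=9, (5-5)^2=0, (9-3)^2=36, (10-7)^2=9, (2-2)^2=0, (4-4)^2=0, (3-9)^2=36, (11-6)^2=25
sum(d^2) = 128.
Step 3: rho = 1 - 6*128 / (12*(12^2 - 1)) = 1 - 768/1716 = 0.552448.
Step 4: Under H0, t = rho * sqrt((n-2)/(1-rho^2)) = 2.0959 ~ t(10).
Step 5: Two-sided p-value from the t-distribution with 10 df = 0.062511.
Step 6: alpha = 0.1. reject H0.

rho = 0.5524, p = 0.062511, reject H0 at alpha = 0.1.


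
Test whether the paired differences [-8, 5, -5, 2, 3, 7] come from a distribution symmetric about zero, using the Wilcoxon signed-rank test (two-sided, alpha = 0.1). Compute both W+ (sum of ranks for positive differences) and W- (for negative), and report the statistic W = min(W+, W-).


Step 1: Drop any zero differences (none here) and take |d_i|.
|d| = [8, 5, 5, 2, 3, 7]
Step 2: Midrank |d_i| (ties get averaged ranks).
ranks: |8|->6, |5|->3.5, |5|->3.5, |2|->1, |3|->2, |7|->5
Step 3: Attach original signs; sum ranks with positive sign and with negative sign.
W+ = 3.5 + 1 + 2 + 5 = 11.5
W- = 6 + 3.5 = 9.5
(Check: W+ + W- = 21 should equal n(n+1)/2 = 21.)
Step 4: Test statistic W = min(W+, W-) = 9.5.
Step 5: Ties in |d|, so use the tie-corrected normal approximation.
        E[W] = n(n+1)/4 = 6*7/4 = 10.5.
        Tie groups: |d|=5 (t=2); sum(t^3 - t) = 6.
        Var[W] = n(n+1)(2n+1)/24 - sum(t^3-t)/48 = 546/24 - 6/48 = 22.625.
        z = (W - E[W]) / sqrt(Var[W]) = (9.5 - 10.5) / 4.7566 = -0.2102.
        Two-sided p = 2*Phi(z) = 0.833484.
Step 6: alpha = 0.1. fail to reject H0.

W+ = 11.5, W- = 9.5, W = min = 9.5, p = 0.833484, fail to reject H0.


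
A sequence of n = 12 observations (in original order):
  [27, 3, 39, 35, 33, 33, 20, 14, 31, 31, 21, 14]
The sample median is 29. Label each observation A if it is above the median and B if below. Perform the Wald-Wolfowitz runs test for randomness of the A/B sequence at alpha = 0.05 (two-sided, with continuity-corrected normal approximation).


Step 1: Compute median = 29; label A = above, B = below.
Labels in order: BBAAAABBAABB  (n_A = 6, n_B = 6)
Step 2: Count runs R = 5.
Step 3: Under H0 (random ordering), E[R] = 2*n_A*n_B/(n_A+n_B) + 1 = 2*6*6/12 + 1 = 7.0000.
        Var[R] = 2*n_A*n_B*(2*n_A*n_B - n_A - n_B) / ((n_A+n_B)^2 * (n_A+n_B-1)) = 4320/1584 = 2.7273.
        SD[R] = 1.6514.
Step 4: Continuity-corrected z = (R + 0.5 - E[R]) / SD[R] = (5 + 0.5 - 7.0000) / 1.6514 = -0.9083.
Step 5: Two-sided p-value via normal approximation = 2*(1 - Phi(|z|)) = 0.363722.
Step 6: alpha = 0.05. fail to reject H0.

R = 5, z = -0.9083, p = 0.363722, fail to reject H0.


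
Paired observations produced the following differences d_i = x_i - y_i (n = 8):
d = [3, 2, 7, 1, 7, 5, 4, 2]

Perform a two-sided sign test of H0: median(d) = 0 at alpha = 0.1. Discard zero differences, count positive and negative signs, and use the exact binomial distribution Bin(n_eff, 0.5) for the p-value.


Step 1: Discard zero differences. Original n = 8; n_eff = number of nonzero differences = 8.
Nonzero differences (with sign): +3, +2, +7, +1, +7, +5, +4, +2
Step 2: Count signs: positive = 8, negative = 0.
Step 3: Under H0: P(positive) = 0.5, so the number of positives S ~ Bin(8, 0.5).
Step 4: Two-sided exact p-value = sum of Bin(8,0.5) probabilities at or below the observed probability = 0.007812.
Step 5: alpha = 0.1. reject H0.

n_eff = 8, pos = 8, neg = 0, p = 0.007812, reject H0.


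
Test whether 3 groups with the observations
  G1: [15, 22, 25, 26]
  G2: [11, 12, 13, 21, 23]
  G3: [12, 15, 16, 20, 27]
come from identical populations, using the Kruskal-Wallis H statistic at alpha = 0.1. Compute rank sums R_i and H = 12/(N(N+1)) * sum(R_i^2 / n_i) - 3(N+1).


Step 1: Combine all N = 14 observations and assign midranks.
sorted (value, group, rank): (11,G2,1), (12,G2,2.5), (12,G3,2.5), (13,G2,4), (15,G1,5.5), (15,G3,5.5), (16,G3,7), (20,G3,8), (21,G2,9), (22,G1,10), (23,G2,11), (25,G1,12), (26,G1,13), (27,G3,14)
Step 2: Sum ranks within each group.
R_1 = 40.5 (n_1 = 4)
R_2 = 27.5 (n_2 = 5)
R_3 = 37 (n_3 = 5)
Step 3: H = 12/(N(N+1)) * sum(R_i^2/n_i) - 3(N+1)
     = 12/(14*15) * (40.5^2/4 + 27.5^2/5 + 37^2/5) - 3*15
     = 0.057143 * 835.112 - 45
     = 2.720714.
Step 4: Ties present; correction factor C = 1 - 12/(14^3 - 14) = 0.995604. Corrected H = 2.720714 / 0.995604 = 2.732726.
Step 5: Under H0, H ~ chi^2(2); p-value = 0.255033.
Step 6: alpha = 0.1. fail to reject H0.

H = 2.7327, df = 2, p = 0.255033, fail to reject H0.


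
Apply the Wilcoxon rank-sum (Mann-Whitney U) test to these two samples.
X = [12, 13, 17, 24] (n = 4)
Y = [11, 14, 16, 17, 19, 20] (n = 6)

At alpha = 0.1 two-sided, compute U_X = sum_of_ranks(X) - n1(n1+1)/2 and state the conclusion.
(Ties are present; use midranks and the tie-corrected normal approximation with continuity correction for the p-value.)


Step 1: Combine and sort all 10 observations; assign midranks.
sorted (value, group): (11,Y), (12,X), (13,X), (14,Y), (16,Y), (17,X), (17,Y), (19,Y), (20,Y), (24,X)
ranks: 11->1, 12->2, 13->3, 14->4, 16->5, 17->6.5, 17->6.5, 19->8, 20->9, 24->10
Step 2: Rank sum for X: R1 = 2 + 3 + 6.5 + 10 = 21.5.
Step 3: U_X = R1 - n1(n1+1)/2 = 21.5 - 4*5/2 = 21.5 - 10 = 11.5.
       U_Y = n1*n2 - U_X = 24 - 11.5 = 12.5.
Step 4: Ties are present, so use the tie-corrected normal approximation (with continuity correction) for the p-value.
Step 5: p-value = 1.000000; compare to alpha = 0.1. fail to reject H0.

U_X = 11.5, p = 1.000000, fail to reject H0 at alpha = 0.1.


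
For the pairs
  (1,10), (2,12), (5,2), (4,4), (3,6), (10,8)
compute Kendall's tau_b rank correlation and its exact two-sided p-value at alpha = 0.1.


Step 1: Enumerate the 15 unordered pairs (i,j) with i<j and classify each by sign(x_j-x_i) * sign(y_j-y_i).
  (1,2):dx=+1,dy=+2->C; (1,3):dx=+4,dy=-8->D; (1,4):dx=+3,dy=-6->D; (1,5):dx=+2,dy=-4->D
  (1,6):dx=+9,dy=-2->D; (2,3):dx=+3,dy=-10->D; (2,4):dx=+2,dy=-8->D; (2,5):dx=+1,dy=-6->D
  (2,6):dx=+8,dy=-4->D; (3,4):dx=-1,dy=+2->D; (3,5):dx=-2,dy=+4->D; (3,6):dx=+5,dy=+6->C
  (4,5):dx=-1,dy=+2->D; (4,6):dx=+6,dy=+4->C; (5,6):dx=+7,dy=+2->C
Step 2: C = 4, D = 11, total pairs = 15.
Step 3: tau = (C - D)/(n(n-1)/2) = (4 - 11)/15 = -0.466667.
Step 4: Exact two-sided p-value (enumerate n! = 720 permutations of y under H0): p = 0.272222.
Step 5: alpha = 0.1. fail to reject H0.

tau_b = -0.4667 (C=4, D=11), p = 0.272222, fail to reject H0.


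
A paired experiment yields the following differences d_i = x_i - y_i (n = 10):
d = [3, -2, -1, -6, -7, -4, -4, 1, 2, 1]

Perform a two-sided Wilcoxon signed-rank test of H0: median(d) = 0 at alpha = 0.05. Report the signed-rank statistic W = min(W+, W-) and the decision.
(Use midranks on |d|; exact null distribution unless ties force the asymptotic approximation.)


Step 1: Drop any zero differences (none here) and take |d_i|.
|d| = [3, 2, 1, 6, 7, 4, 4, 1, 2, 1]
Step 2: Midrank |d_i| (ties get averaged ranks).
ranks: |3|->6, |2|->4.5, |1|->2, |6|->9, |7|->10, |4|->7.5, |4|->7.5, |1|->2, |2|->4.5, |1|->2
Step 3: Attach original signs; sum ranks with positive sign and with negative sign.
W+ = 6 + 2 + 4.5 + 2 = 14.5
W- = 4.5 + 2 + 9 + 10 + 7.5 + 7.5 = 40.5
(Check: W+ + W- = 55 should equal n(n+1)/2 = 55.)
Step 4: Test statistic W = min(W+, W-) = 14.5.
Step 5: Ties in |d|, so use the tie-corrected normal approximation.
        E[W] = n(n+1)/4 = 10*11/4 = 27.5.
        Tie groups: |d|=1 (t=3), |d|=2 (t=2), |d|=4 (t=2); sum(t^3 - t) = 36.
        Var[W] = n(n+1)(2n+1)/24 - sum(t^3-t)/48 = 2310/24 - 36/48 = 95.5.
        z = (W - E[W]) / sqrt(Var[W]) = (14.5 - 27.5) / 9.7724 = -1.3303.
        Two-sided p = 2*Phi(z) = 0.183427.
Step 6: alpha = 0.05. fail to reject H0.

W+ = 14.5, W- = 40.5, W = min = 14.5, p = 0.183427, fail to reject H0.


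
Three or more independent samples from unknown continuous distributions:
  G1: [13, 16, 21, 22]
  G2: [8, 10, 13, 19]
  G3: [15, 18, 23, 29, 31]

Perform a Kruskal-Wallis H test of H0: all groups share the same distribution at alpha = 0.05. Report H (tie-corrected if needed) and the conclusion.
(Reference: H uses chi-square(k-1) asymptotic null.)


Step 1: Combine all N = 13 observations and assign midranks.
sorted (value, group, rank): (8,G2,1), (10,G2,2), (13,G1,3.5), (13,G2,3.5), (15,G3,5), (16,G1,6), (18,G3,7), (19,G2,8), (21,G1,9), (22,G1,10), (23,G3,11), (29,G3,12), (31,G3,13)
Step 2: Sum ranks within each group.
R_1 = 28.5 (n_1 = 4)
R_2 = 14.5 (n_2 = 4)
R_3 = 48 (n_3 = 5)
Step 3: H = 12/(N(N+1)) * sum(R_i^2/n_i) - 3(N+1)
     = 12/(13*14) * (28.5^2/4 + 14.5^2/4 + 48^2/5) - 3*14
     = 0.065934 * 716.425 - 42
     = 5.236813.
Step 4: Ties present; correction factor C = 1 - 6/(13^3 - 13) = 0.997253. Corrected H = 5.236813 / 0.997253 = 5.251240.
Step 5: Under H0, H ~ chi^2(2); p-value = 0.072395.
Step 6: alpha = 0.05. fail to reject H0.

H = 5.2512, df = 2, p = 0.072395, fail to reject H0.


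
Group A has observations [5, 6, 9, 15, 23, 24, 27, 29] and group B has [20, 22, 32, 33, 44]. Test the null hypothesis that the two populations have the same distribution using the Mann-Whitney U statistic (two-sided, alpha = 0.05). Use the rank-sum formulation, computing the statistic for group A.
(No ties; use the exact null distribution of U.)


Step 1: Combine and sort all 13 observations; assign midranks.
sorted (value, group): (5,X), (6,X), (9,X), (15,X), (20,Y), (22,Y), (23,X), (24,X), (27,X), (29,X), (32,Y), (33,Y), (44,Y)
ranks: 5->1, 6->2, 9->3, 15->4, 20->5, 22->6, 23->7, 24->8, 27->9, 29->10, 32->11, 33->12, 44->13
Step 2: Rank sum for X: R1 = 1 + 2 + 3 + 4 + 7 + 8 + 9 + 10 = 44.
Step 3: U_X = R1 - n1(n1+1)/2 = 44 - 8*9/2 = 44 - 36 = 8.
       U_Y = n1*n2 - U_X = 40 - 8 = 32.
Step 4: No ties, so the exact null distribution of U (based on enumerating the C(13,8) = 1287 equally likely rank assignments) gives the two-sided p-value.
Step 5: p-value = 0.093240; compare to alpha = 0.05. fail to reject H0.

U_X = 8, p = 0.093240, fail to reject H0 at alpha = 0.05.


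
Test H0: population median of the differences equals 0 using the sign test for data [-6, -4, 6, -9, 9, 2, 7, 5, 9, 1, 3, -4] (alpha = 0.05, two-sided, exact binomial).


Step 1: Discard zero differences. Original n = 12; n_eff = number of nonzero differences = 12.
Nonzero differences (with sign): -6, -4, +6, -9, +9, +2, +7, +5, +9, +1, +3, -4
Step 2: Count signs: positive = 8, negative = 4.
Step 3: Under H0: P(positive) = 0.5, so the number of positives S ~ Bin(12, 0.5).
Step 4: Two-sided exact p-value = sum of Bin(12,0.5) probabilities at or below the observed probability = 0.387695.
Step 5: alpha = 0.05. fail to reject H0.

n_eff = 12, pos = 8, neg = 4, p = 0.387695, fail to reject H0.


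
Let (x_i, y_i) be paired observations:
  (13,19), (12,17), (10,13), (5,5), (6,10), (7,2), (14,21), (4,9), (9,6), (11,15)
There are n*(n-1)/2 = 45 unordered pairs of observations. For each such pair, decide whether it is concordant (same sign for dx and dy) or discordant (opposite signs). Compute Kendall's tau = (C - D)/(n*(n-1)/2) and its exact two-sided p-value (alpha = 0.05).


Step 1: Enumerate the 45 unordered pairs (i,j) with i<j and classify each by sign(x_j-x_i) * sign(y_j-y_i).
  (1,2):dx=-1,dy=-2->C; (1,3):dx=-3,dy=-6->C; (1,4):dx=-8,dy=-14->C; (1,5):dx=-7,dy=-9->C
  (1,6):dx=-6,dy=-17->C; (1,7):dx=+1,dy=+2->C; (1,8):dx=-9,dy=-10->C; (1,9):dx=-4,dy=-13->C
  (1,10):dx=-2,dy=-4->C; (2,3):dx=-2,dy=-4->C; (2,4):dx=-7,dy=-12->C; (2,5):dx=-6,dy=-7->C
  (2,6):dx=-5,dy=-15->C; (2,7):dx=+2,dy=+4->C; (2,8):dx=-8,dy=-8->C; (2,9):dx=-3,dy=-11->C
  (2,10):dx=-1,dy=-2->C; (3,4):dx=-5,dy=-8->C; (3,5):dx=-4,dy=-3->C; (3,6):dx=-3,dy=-11->C
  (3,7):dx=+4,dy=+8->C; (3,8):dx=-6,dy=-4->C; (3,9):dx=-1,dy=-7->C; (3,10):dx=+1,dy=+2->C
  (4,5):dx=+1,dy=+5->C; (4,6):dx=+2,dy=-3->D; (4,7):dx=+9,dy=+16->C; (4,8):dx=-1,dy=+4->D
  (4,9):dx=+4,dy=+1->C; (4,10):dx=+6,dy=+10->C; (5,6):dx=+1,dy=-8->D; (5,7):dx=+8,dy=+11->C
  (5,8):dx=-2,dy=-1->C; (5,9):dx=+3,dy=-4->D; (5,10):dx=+5,dy=+5->C; (6,7):dx=+7,dy=+19->C
  (6,8):dx=-3,dy=+7->D; (6,9):dx=+2,dy=+4->C; (6,10):dx=+4,dy=+13->C; (7,8):dx=-10,dy=-12->C
  (7,9):dx=-5,dy=-15->C; (7,10):dx=-3,dy=-6->C; (8,9):dx=+5,dy=-3->D; (8,10):dx=+7,dy=+6->C
  (9,10):dx=+2,dy=+9->C
Step 2: C = 39, D = 6, total pairs = 45.
Step 3: tau = (C - D)/(n(n-1)/2) = (39 - 6)/45 = 0.733333.
Step 4: Exact two-sided p-value (enumerate n! = 3628800 permutations of y under H0): p = 0.002213.
Step 5: alpha = 0.05. reject H0.

tau_b = 0.7333 (C=39, D=6), p = 0.002213, reject H0.
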